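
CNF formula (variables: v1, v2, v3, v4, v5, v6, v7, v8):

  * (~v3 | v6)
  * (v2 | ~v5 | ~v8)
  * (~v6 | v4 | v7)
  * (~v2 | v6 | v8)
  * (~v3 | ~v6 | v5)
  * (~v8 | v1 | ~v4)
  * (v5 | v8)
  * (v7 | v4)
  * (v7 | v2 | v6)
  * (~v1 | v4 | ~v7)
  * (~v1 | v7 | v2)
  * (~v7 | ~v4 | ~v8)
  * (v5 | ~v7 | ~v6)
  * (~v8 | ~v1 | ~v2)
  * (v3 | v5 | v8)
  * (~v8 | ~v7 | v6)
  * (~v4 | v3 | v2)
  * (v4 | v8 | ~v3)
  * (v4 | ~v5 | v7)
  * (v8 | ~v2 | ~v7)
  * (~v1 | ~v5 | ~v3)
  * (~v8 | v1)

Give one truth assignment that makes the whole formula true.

v1=0, v2=0, v3=1, v4=1, v5=1, v6=1, v7=1, v8=0

Branch on v1: take v1 = False.
  then v8 is forced to False.
  then v5 is forced to True.
The remaining clauses are satisfied by v2 = False, v3 = True, v4 = True, v6 = True, v7 = True.
Check each clause:
  1. (v6 | ~v3) — v6 is true.
  2. (v2 | ~v5 | ~v8) — ~v8 is true.
  3. (v4 | ~v6 | v7) — v4 is true.
  4. (v8 | ~v2 | v6) — ~v2 is true.
  5. (v5 | ~v3 | ~v6) — v5 is true.
  6. (~v8 | ~v4 | v1) — ~v8 is true.
  7. (v5 | v8) — v5 is true.
  8. (v4 | v7) — v4 is true.
  9. (v7 | v2 | v6) — v6 is true.
  10. (v4 | ~v7 | ~v1) — v4 is true.
  11. (v2 | v7 | ~v1) — ~v1 is true.
  12. (~v8 | ~v4 | ~v7) — ~v8 is true.
  13. (~v6 | v5 | ~v7) — v5 is true.
  14. (~v1 | ~v8 | ~v2) — ~v8 is true.
  15. (v8 | v3 | v5) — v3 is true.
  16. (~v8 | v6 | ~v7) — ~v8 is true.
  17. (v2 | ~v4 | v3) — v3 is true.
  18. (~v3 | v4 | v8) — v4 is true.
  19. (v7 | ~v5 | v4) — v4 is true.
  20. (~v2 | v8 | ~v7) — ~v2 is true.
  21. (~v1 | ~v3 | ~v5) — ~v1 is true.
  22. (~v8 | v1) — ~v8 is true.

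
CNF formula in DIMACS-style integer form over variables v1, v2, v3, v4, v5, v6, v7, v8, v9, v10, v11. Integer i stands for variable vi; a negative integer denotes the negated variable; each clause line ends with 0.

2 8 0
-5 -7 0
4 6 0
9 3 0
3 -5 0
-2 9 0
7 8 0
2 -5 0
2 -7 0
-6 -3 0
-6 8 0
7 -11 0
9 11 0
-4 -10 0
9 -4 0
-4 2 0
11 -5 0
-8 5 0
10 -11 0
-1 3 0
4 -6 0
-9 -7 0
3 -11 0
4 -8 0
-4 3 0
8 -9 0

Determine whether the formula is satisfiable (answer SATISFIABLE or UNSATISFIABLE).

UNSATISFIABLE

v4 = True:
  propagation gives v10=False, v9=True, v2=True, v11=False; an empty clause results — contradiction.
v4 = False:
  propagation gives v6=True; an empty clause results — contradiction.
Every branch closes, so no satisfying assignment exists.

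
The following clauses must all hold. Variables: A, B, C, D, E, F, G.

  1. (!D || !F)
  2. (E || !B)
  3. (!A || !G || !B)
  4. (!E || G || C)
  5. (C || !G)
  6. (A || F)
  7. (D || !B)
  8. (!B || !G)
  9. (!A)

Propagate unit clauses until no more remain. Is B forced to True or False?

(!A) is a unit clause: A = False.
(F || A) with A = False leaves only F, so F = True.
(!F || !D): since F = True, the clause reduces to (!D). D = False.
(D || !B) with D = False leaves only !B, so B = False.

False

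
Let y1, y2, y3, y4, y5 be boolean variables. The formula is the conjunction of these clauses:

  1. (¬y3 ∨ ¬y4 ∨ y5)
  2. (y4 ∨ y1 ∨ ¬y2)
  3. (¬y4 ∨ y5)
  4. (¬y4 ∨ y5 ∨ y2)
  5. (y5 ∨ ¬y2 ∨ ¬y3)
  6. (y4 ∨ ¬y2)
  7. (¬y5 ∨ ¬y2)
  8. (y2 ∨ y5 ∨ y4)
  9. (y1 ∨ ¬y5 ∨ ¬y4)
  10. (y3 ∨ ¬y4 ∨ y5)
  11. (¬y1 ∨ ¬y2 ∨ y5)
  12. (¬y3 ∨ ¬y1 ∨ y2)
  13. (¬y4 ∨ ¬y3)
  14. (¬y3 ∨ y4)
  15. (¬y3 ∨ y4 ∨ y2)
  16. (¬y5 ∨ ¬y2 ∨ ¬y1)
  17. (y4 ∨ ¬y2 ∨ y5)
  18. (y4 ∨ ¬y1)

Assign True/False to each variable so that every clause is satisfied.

y1 = F, y2 = F, y3 = F, y4 = F, y5 = T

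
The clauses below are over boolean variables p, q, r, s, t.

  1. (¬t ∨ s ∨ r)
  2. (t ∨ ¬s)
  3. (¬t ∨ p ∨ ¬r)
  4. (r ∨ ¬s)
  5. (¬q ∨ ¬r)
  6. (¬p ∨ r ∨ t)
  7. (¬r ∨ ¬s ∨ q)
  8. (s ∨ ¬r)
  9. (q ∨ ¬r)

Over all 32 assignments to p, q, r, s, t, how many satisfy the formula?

2

The models are:
  p=0 q=0 r=0 s=0 t=0
  p=0 q=1 r=0 s=0 t=0
Count: 2.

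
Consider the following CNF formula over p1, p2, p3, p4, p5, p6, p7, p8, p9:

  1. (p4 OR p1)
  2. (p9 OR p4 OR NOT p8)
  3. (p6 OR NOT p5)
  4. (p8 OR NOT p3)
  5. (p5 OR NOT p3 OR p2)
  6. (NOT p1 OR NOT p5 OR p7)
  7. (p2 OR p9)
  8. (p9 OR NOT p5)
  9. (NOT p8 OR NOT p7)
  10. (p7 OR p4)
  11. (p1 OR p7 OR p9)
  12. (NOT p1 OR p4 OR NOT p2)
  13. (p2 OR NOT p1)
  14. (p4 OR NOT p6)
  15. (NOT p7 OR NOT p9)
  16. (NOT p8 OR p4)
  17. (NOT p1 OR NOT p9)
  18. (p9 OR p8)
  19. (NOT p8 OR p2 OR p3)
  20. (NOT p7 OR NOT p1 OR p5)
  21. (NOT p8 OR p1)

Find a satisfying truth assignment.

p1=0  p2=0  p3=0  p4=1  p5=1  p6=1  p7=0  p8=0  p9=1

p4 occurs only positively in the remaining clauses — set p4 = True.
Branch on p1: take p1 = False.
  then p8 is forced to False.
  then p3 is forced to False.
  then p9 is forced to True.
  then p7 is forced to False.
Try p5 = True.
  then p6 is forced to True.
p2 is now unconstrained; take p2 = False.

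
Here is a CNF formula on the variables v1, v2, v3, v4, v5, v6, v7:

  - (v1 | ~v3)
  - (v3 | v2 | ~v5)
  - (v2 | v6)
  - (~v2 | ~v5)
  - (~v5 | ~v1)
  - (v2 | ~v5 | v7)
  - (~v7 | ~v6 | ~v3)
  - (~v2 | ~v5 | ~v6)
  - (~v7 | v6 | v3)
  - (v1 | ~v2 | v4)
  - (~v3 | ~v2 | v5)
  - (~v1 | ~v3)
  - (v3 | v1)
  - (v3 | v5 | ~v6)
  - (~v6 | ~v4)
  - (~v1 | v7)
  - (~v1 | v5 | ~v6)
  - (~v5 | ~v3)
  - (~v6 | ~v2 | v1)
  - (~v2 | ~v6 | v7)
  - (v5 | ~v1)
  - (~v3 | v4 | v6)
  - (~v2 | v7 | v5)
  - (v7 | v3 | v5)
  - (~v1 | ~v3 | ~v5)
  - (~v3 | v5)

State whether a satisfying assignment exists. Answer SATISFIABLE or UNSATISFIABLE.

v5 = True:
  propagation gives v2=False, v3=True; an empty clause results — contradiction.
v5 = False:
  propagation gives v1=False, v3=False; an empty clause results — contradiction.
Every branch closes, so no satisfying assignment exists.

UNSATISFIABLE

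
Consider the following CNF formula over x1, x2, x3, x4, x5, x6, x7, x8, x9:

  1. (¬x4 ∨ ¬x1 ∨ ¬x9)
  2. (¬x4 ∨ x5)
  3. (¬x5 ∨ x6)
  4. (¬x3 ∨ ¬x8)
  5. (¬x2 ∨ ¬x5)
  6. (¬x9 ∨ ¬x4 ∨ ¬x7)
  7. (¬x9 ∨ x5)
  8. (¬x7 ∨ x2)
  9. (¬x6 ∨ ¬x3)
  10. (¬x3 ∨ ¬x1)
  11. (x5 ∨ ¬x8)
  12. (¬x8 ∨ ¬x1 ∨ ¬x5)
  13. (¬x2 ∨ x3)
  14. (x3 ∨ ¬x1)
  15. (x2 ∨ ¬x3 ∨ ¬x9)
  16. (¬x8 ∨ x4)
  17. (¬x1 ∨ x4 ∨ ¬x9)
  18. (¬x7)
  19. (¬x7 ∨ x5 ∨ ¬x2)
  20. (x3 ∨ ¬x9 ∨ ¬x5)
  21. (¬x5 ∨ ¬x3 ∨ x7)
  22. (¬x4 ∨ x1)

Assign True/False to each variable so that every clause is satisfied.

x1=F, x2=F, x3=F, x4=F, x5=F, x6=F, x7=F, x8=F, x9=F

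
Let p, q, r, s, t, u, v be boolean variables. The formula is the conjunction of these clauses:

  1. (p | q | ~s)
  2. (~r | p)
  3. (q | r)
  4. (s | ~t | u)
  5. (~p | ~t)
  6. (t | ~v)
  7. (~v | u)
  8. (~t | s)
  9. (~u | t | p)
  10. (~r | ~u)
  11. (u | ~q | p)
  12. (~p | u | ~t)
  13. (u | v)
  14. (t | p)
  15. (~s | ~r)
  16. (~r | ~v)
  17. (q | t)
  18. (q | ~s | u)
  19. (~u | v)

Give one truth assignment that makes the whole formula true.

Set p = False and propagate.
  then r is forced to False.
  then q is forced to True.
  then u is forced to True.
  then t is forced to True.
  then s is forced to True.
  then v is forced to True.
Every clause has at least one true literal under this assignment.

p = False, q = True, r = False, s = True, t = True, u = True, v = True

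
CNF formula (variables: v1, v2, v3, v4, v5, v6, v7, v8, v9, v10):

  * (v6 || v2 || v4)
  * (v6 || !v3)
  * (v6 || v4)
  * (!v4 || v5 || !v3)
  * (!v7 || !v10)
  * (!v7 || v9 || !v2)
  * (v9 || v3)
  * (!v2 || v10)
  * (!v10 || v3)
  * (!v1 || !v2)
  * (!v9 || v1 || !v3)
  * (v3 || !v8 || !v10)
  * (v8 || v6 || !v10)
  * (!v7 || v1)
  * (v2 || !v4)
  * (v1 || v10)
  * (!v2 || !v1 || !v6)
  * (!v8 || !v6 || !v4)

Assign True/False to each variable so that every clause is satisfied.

Pure literal: v7 appears only negated; assign v7 = False.
Branch on v1: take v1 = True.
  then v2 is forced to False.
  then v4 is forced to False.
  then v6 is forced to True.
The remaining clauses are satisfied by v3 = True, v5 = False, v8 = True, v9 = True, v10 = True.

v1 = True, v2 = False, v3 = True, v4 = False, v5 = False, v6 = True, v7 = False, v8 = True, v9 = True, v10 = True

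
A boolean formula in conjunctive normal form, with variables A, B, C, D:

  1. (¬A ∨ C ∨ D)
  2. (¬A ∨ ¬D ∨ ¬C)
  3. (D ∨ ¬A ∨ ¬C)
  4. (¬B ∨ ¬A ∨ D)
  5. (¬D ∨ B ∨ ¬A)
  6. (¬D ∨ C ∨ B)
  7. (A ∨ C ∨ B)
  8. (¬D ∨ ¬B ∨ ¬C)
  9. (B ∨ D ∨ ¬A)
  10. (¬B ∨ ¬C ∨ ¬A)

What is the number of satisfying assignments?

Satisfying assignments:
  A=0 B=0 C=1 D=0
  A=0 B=0 C=1 D=1
  A=0 B=1 C=0 D=0
  A=0 B=1 C=0 D=1
  A=0 B=1 C=1 D=0
  A=1 B=1 C=0 D=1
That's 6 in total.

6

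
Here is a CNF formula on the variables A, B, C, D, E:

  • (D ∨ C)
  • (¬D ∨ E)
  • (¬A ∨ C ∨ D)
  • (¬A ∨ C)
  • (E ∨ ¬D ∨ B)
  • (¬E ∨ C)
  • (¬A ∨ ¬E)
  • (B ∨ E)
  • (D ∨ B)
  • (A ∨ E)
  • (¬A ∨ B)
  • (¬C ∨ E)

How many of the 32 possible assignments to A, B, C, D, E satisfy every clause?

3

The models are:
  A=0 B=0 C=1 D=1 E=1
  A=0 B=1 C=1 D=0 E=1
  A=0 B=1 C=1 D=1 E=1
That's 3 in total.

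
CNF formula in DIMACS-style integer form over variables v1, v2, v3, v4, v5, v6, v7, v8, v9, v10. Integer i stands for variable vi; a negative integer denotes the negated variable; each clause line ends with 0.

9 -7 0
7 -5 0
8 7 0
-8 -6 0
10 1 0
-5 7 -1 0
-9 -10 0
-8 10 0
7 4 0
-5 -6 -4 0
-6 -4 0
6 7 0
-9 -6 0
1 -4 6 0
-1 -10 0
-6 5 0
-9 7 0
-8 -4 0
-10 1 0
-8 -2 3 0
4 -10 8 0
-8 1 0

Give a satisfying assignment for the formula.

v1=1, v2=1, v3=0, v4=1, v5=0, v6=0, v7=1, v8=0, v9=1, v10=0

Check each clause:
  1. {v9, ¬v7} — v9 is true.
  2. {¬v5, v7} — ¬v5 is true.
  3. {v8, v7} — v7 is true.
  4. {¬v8, ¬v6} — ¬v8 is true.
  5. {v1, v10} — v1 is true.
  6. {¬v1, ¬v5, v7} — ¬v5 is true.
  7. {¬v10, ¬v9} — ¬v10 is true.
  8. {v10, ¬v8} — ¬v8 is true.
  9. {v7, v4} — v4 is true.
  10. {¬v4, ¬v5, ¬v6} — ¬v6 is true.
  11. {¬v6, ¬v4} — ¬v6 is true.
  12. {v7, v6} — v7 is true.
  13. {¬v6, ¬v9} — ¬v6 is true.
  14. {¬v4, v6, v1} — v1 is true.
  15. {¬v1, ¬v10} — ¬v10 is true.
  16. {¬v6, v5} — ¬v6 is true.
  17. {¬v9, v7} — v7 is true.
  18. {¬v8, ¬v4} — ¬v8 is true.
  19. {¬v10, v1} — v1 is true.
  20. {¬v2, ¬v8, v3} — ¬v8 is true.
  21. {v4, ¬v10, v8} — v4 is true.
  22. {v1, ¬v8} — ¬v8 is true.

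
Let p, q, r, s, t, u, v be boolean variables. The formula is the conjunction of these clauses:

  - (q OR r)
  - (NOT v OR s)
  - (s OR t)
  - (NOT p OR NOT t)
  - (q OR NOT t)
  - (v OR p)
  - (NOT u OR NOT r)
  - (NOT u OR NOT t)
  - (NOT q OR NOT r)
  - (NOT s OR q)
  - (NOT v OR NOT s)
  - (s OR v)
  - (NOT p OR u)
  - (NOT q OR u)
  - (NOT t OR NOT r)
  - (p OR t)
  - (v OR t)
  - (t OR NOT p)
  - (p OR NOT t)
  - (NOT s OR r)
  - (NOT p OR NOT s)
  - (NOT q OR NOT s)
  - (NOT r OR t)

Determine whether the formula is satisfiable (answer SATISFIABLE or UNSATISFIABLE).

UNSATISFIABLE

t = True:
  propagation gives p=False; an empty clause results — contradiction.
t = False:
  propagation gives s=True, q=True; an empty clause results — contradiction.
Every branch closes, so no satisfying assignment exists.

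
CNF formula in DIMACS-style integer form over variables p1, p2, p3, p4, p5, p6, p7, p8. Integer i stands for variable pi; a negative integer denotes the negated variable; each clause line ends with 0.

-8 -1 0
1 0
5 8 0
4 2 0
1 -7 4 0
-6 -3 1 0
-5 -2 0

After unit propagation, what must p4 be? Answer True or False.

True

(p1) is a unit clause: p1 = True.
From (!p8 || !p1) and p1 = True: p8 = False.
From (p5 || p8) and p8 = False: p5 = True.
From (!p2 || !p5) and p5 = True: p2 = False.
(p2 || p4) with p2 = False leaves only p4, so p4 = True.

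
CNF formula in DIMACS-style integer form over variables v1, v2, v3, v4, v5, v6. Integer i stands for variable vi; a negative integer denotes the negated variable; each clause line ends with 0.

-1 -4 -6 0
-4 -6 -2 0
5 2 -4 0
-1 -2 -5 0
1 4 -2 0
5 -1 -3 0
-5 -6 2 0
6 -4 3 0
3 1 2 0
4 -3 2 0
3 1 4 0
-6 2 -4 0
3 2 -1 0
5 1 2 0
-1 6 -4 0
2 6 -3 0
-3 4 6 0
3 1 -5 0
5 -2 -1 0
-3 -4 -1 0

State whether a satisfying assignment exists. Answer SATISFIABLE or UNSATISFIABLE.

SATISFIABLE

Set v1 = False and propagate.
Set v2 = True and propagate.
  then v4 is forced to True.
  then v6 is forced to False.
  then v3 is forced to True.
v5 is now unconstrained; take v5 = False.
Every clause has at least one true literal under this assignment.
So v1 = F  v2 = T  v3 = T  v4 = T  v5 = F  v6 = F is a satisfying assignment.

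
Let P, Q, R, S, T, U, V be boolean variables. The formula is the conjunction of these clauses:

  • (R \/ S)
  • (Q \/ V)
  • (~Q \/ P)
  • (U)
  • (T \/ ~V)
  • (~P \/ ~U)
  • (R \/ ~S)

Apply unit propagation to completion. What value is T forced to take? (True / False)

Unit clause (U) sets U = True.
From (~U \/ ~P) and U = True: P = False.
In (~Q \/ P), P is now false; ~Q must hold, so Q = False.
From (V \/ Q) and Q = False: V = True.
(T \/ ~V) with V = True leaves only T, so T = True.

True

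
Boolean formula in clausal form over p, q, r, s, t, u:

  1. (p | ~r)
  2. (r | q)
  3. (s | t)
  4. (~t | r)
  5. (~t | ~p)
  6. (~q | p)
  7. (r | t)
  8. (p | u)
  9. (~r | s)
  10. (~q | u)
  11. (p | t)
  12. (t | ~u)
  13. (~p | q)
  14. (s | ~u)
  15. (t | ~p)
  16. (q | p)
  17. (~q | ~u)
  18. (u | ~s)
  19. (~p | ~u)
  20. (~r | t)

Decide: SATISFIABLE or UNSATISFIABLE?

UNSATISFIABLE

p = True:
  propagation gives t=False; an empty clause results — contradiction.
p = False:
  propagation gives r=False, q=True; an empty clause results — contradiction.
Every branch closes, so no satisfying assignment exists.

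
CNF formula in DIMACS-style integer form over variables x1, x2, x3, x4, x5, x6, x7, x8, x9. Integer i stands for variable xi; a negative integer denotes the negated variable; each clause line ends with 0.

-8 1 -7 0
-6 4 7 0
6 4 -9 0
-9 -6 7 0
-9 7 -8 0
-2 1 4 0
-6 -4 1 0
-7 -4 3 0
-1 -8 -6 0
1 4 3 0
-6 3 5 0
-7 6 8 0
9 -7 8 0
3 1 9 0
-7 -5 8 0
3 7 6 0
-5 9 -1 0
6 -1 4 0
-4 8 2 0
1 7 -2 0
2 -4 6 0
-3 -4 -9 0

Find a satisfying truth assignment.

x1 = True  x2 = True  x3 = True  x4 = True  x5 = False  x6 = True  x7 = False  x8 = False  x9 = False

Try x1 = True.
Try x2 = True.
Try x3 = True.
For the remaining variables, x4 = True, x5 = False, x6 = True, x7 = False, x8 = False, x9 = False works.
Every clause has at least one true literal under this assignment.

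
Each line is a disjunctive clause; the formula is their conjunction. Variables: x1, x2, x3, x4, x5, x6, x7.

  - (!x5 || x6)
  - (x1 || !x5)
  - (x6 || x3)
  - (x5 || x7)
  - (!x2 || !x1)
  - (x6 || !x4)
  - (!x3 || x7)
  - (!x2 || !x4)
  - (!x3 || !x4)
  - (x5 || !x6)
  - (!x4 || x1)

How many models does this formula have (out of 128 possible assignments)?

Case analysis on x4 and x5:
  x4=T, x5=T: remaining (x1,x2,x3,x6,x7) ∈ {(T,F,F,T,F); (T,F,F,T,T)} — 2.
  x4=T, x5=F: a clause becomes empty — 0.
  x4=F, x5=T: remaining (x1,x2,x3,x6,x7) ∈ {(T,F,F,T,F); (T,F,F,T,T); (T,F,T,T,T)} — 3.
  x4=F, x5=F: remaining (x1,x2,x3,x6,x7) ∈ {(F,F,T,F,T); (F,T,T,F,T); (T,F,T,F,T)} — 3.
Total: 2 + 0 + 3 + 3 = 8.

8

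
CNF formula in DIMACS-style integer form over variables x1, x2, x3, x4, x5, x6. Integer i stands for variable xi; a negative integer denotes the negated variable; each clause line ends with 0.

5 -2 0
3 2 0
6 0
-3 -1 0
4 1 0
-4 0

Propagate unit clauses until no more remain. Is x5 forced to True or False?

True

(x6) is a unit clause: x6 = True.
(¬x4) is a unit clause: x4 = False.
In (x4 ∨ x1), x4 is now false; x1 must hold, so x1 = True.
From (¬x1 ∨ ¬x3) and x1 = True: x3 = False.
From (x3 ∨ x2) and x3 = False: x2 = True.
From (¬x2 ∨ x5) and x2 = True: x5 = True.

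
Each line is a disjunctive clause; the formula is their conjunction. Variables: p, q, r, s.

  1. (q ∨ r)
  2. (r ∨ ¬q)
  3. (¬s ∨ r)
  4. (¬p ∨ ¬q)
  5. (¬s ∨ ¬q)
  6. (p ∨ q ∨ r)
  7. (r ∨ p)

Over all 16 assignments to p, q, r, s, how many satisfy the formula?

5

The models are:
  p=F q=F r=T s=F
  p=F q=F r=T s=T
  p=F q=T r=T s=F
  p=T q=F r=T s=F
  p=T q=F r=T s=T
Count: 5.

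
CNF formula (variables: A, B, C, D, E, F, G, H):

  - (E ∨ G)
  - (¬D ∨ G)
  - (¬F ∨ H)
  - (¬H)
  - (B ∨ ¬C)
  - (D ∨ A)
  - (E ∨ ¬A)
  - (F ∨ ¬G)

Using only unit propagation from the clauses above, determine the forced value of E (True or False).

True

(¬H) stands alone — H = False.
(H ∨ ¬F): since H = False, the clause reduces to (¬F). F = False.
In (F ∨ ¬G), F is now false; ¬G must hold, so G = False.
From (G ∨ E) and G = False: E = True.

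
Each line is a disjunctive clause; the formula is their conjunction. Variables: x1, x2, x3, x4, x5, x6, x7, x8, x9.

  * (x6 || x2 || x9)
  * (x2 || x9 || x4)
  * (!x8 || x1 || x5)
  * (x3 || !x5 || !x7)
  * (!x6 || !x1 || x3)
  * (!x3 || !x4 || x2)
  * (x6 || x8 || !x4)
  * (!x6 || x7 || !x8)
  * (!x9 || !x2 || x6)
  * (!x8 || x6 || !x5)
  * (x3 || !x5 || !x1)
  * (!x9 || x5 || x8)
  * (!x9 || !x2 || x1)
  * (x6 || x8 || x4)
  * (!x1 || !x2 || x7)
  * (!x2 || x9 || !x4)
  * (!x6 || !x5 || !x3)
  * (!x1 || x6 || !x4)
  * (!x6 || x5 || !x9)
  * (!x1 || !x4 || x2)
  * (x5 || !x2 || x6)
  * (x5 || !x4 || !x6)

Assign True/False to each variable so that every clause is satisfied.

Set x1 = True and propagate.
Branch on x2: take x2 = False.
  then x4 is forced to False.
  then x9 is forced to True.
Branch on x3: take x3 = True.
The remaining clauses are satisfied by x5 = False, x6 = False, x7 = True, x8 = True.
Every clause has at least one true literal under this assignment.

x1 = T  x2 = F  x3 = T  x4 = F  x5 = F  x6 = F  x7 = T  x8 = T  x9 = T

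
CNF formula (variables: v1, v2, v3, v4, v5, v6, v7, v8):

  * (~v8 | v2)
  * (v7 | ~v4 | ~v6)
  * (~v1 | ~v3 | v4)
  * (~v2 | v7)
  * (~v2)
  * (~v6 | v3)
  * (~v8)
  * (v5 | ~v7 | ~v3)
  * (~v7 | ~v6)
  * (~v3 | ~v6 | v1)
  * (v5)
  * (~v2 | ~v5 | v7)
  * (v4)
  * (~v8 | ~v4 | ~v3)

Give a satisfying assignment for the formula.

v1 = 1, v2 = 0, v3 = 1, v4 = 1, v5 = 1, v6 = 0, v7 = 1, v8 = 0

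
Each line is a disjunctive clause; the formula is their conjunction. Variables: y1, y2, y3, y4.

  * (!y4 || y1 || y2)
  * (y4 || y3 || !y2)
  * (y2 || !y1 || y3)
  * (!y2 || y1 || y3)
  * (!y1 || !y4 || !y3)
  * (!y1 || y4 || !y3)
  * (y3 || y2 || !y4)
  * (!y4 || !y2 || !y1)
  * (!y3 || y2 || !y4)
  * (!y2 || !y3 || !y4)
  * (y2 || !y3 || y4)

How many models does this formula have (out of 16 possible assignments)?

The models are:
  y1=0 y2=0 y3=0 y4=0
  y1=0 y2=1 y3=1 y4=0
That's 2 in total.

2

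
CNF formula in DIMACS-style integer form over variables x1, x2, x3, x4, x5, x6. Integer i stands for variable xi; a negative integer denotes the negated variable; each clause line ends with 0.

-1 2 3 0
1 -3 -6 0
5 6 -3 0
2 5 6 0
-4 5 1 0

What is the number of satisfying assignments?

35

Case analysis on x1 and x3:
  x1=T, x3=T: x2, x4 free; 3 ways for (x5,x6) × 2^2 = 12.
  x1=T, x3=F: forces x2=T; x4, x5, x6 free → 2^3 = 8.
  x1=F, x3=T: remaining (x2,x4,x5,x6) ∈ {(F,F,T,F); (F,T,T,F); (T,F,T,F); (T,T,T,F)} — 4.
  x1=F, x3=F: 11 of the 16 assignments to (x2,x4,x5,x6) work.
Total: 12 + 8 + 4 + 11 = 35.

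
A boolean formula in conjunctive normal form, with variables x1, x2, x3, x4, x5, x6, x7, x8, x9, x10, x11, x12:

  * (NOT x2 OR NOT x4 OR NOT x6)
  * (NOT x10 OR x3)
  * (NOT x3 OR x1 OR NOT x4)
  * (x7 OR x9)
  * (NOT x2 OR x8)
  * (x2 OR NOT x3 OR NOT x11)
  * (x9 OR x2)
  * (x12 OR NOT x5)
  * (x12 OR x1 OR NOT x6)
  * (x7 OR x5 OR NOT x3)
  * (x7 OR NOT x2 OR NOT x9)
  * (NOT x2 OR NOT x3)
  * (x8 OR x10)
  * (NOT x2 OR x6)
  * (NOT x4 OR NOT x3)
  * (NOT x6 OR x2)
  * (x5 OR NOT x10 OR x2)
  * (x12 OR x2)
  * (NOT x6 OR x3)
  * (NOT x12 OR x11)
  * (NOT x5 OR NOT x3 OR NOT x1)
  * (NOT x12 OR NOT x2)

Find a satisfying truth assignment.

x1=F, x2=F, x3=F, x4=F, x5=F, x6=F, x7=T, x8=T, x9=T, x10=F, x11=T, x12=T

Check each clause:
  1. (NOT x2 OR NOT x6 OR NOT x4) — NOT x6 is true.
  2. (NOT x10 OR x3) — NOT x10 is true.
  3. (x1 OR NOT x3 OR NOT x4) — NOT x4 is true.
  4. (x9 OR x7) — x9 is true.
  5. (NOT x2 OR x8) — x8 is true.
  6. (NOT x11 OR x2 OR NOT x3) — NOT x3 is true.
  7. (x2 OR x9) — x9 is true.
  8. (x12 OR NOT x5) — NOT x5 is true.
  9. (x12 OR NOT x6 OR x1) — NOT x6 is true.
  10. (NOT x3 OR x7 OR x5) — NOT x3 is true.
  11. (x7 OR NOT x9 OR NOT x2) — x7 is true.
  12. (NOT x2 OR NOT x3) — NOT x3 is true.
  13. (x10 OR x8) — x8 is true.
  14. (NOT x2 OR x6) — NOT x2 is true.
  15. (NOT x3 OR NOT x4) — NOT x4 is true.
  16. (NOT x6 OR x2) — NOT x6 is true.
  17. (x2 OR x5 OR NOT x10) — NOT x10 is true.
  18. (x2 OR x12) — x12 is true.
  19. (x3 OR NOT x6) — NOT x6 is true.
  20. (x11 OR NOT x12) — x11 is true.
  21. (NOT x3 OR NOT x1 OR NOT x5) — NOT x5 is true.
  22. (NOT x2 OR NOT x12) — NOT x2 is true.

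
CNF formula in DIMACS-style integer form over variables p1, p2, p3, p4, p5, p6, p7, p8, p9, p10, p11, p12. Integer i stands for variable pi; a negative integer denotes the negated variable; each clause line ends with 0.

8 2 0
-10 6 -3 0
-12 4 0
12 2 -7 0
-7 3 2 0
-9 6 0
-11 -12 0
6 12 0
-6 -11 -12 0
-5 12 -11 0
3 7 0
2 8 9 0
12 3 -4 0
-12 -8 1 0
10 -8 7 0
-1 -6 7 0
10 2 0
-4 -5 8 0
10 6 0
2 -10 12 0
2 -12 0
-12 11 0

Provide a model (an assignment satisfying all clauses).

p1=0, p2=1, p3=1, p4=1, p5=0, p6=1, p7=1, p8=0, p9=1, p10=1, p11=0, p12=0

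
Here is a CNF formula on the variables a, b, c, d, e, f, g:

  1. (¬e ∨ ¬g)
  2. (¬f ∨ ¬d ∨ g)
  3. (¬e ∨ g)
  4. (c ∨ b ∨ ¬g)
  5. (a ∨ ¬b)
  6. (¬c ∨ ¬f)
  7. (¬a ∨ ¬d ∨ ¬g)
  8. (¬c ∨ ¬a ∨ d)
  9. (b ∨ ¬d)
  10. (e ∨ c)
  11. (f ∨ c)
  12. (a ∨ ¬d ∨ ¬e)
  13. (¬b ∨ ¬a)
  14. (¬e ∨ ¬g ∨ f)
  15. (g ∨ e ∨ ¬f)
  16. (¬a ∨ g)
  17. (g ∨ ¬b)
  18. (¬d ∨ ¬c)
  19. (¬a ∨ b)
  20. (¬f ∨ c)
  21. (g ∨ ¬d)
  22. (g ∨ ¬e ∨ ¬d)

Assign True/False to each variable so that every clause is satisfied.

Try a = False.
  then b is forced to False.
  then d is forced to False.
For the remaining variables, c = True, e = False, f = False, g = True works.
Every clause has at least one true literal under this assignment.

a = False, b = False, c = True, d = False, e = False, f = False, g = True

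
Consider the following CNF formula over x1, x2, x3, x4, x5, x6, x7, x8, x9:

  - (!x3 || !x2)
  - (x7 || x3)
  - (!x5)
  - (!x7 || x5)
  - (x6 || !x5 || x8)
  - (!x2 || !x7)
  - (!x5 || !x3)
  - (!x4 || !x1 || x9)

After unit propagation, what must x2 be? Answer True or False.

Unit clause (!x5) sets x5 = False.
From (x5 || !x7) and x5 = False: x7 = False.
From (x3 || x7) and x7 = False: x3 = True.
(!x2 || !x3): since x3 = True, the clause reduces to (!x2). x2 = False.

False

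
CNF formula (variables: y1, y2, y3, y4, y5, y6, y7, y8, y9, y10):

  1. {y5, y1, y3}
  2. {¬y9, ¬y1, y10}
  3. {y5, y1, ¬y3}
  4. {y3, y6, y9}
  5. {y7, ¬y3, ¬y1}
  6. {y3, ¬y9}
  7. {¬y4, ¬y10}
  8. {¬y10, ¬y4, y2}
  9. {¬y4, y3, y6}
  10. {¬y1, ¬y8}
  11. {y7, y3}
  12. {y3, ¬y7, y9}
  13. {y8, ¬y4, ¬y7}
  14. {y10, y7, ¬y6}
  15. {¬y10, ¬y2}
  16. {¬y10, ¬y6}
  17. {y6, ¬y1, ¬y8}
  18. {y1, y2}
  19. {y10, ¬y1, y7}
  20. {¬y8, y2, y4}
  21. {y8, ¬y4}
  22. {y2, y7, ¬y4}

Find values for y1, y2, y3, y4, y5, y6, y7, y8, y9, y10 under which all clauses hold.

y1=True, y2=False, y3=True, y4=False, y5=True, y6=True, y7=True, y8=False, y9=False, y10=False

Check each clause:
  1. {y1, y5, y3} — y1 is true.
  2. {y10, ¬y9, ¬y1} — ¬y9 is true.
  3. {y5, y1, ¬y3} — y1 is true.
  4. {y9, y6, y3} — y3 is true.
  5. {¬y3, ¬y1, y7} — y7 is true.
  6. {y3, ¬y9} — y3 is true.
  7. {¬y10, ¬y4} — ¬y4 is true.
  8. {¬y10, ¬y4, y2} — ¬y4 is true.
  9. {y3, ¬y4, y6} — y3 is true.
  10. {¬y1, ¬y8} — ¬y8 is true.
  11. {y3, y7} — y3 is true.
  12. {y9, ¬y7, y3} — y3 is true.
  13. {¬y4, y8, ¬y7} — ¬y4 is true.
  14. {y7, y10, ¬y6} — y7 is true.
  15. {¬y2, ¬y10} — ¬y10 is true.
  16. {¬y6, ¬y10} — ¬y10 is true.
  17. {y6, ¬y8, ¬y1} — ¬y8 is true.
  18. {y1, y2} — y1 is true.
  19. {¬y1, y7, y10} — y7 is true.
  20. {y2, y4, ¬y8} — ¬y8 is true.
  21. {y8, ¬y4} — ¬y4 is true.
  22. {y7, y2, ¬y4} — ¬y4 is true.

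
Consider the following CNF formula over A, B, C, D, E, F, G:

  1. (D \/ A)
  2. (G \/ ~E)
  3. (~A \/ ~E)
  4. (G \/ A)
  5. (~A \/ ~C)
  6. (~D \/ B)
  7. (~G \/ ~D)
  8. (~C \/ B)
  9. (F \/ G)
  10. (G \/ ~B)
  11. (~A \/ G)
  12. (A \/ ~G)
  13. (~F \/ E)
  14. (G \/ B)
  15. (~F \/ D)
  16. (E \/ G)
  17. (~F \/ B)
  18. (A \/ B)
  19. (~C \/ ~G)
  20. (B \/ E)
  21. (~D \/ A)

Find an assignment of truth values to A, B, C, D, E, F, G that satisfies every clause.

A=True  B=True  C=False  D=False  E=False  F=False  G=True

Check each clause:
  1. (A \/ D) — A is true.
  2. (G \/ ~E) — ~E is true.
  3. (~E \/ ~A) — ~E is true.
  4. (A \/ G) — A is true.
  5. (~C \/ ~A) — ~C is true.
  6. (B \/ ~D) — B is true.
  7. (~G \/ ~D) — ~D is true.
  8. (B \/ ~C) — B is true.
  9. (G \/ F) — G is true.
  10. (G \/ ~B) — G is true.
  11. (~A \/ G) — G is true.
  12. (~G \/ A) — A is true.
  13. (E \/ ~F) — ~F is true.
  14. (B \/ G) — B is true.
  15. (D \/ ~F) — ~F is true.
  16. (E \/ G) — G is true.
  17. (~F \/ B) — ~F is true.
  18. (A \/ B) — A is true.
  19. (~G \/ ~C) — ~C is true.
  20. (B \/ E) — B is true.
  21. (A \/ ~D) — A is true.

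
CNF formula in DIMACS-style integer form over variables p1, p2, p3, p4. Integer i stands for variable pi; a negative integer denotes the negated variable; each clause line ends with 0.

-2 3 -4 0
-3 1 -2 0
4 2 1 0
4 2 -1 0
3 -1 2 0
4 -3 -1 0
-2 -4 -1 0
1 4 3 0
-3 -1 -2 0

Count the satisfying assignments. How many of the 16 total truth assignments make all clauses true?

4

Satisfying assignments:
  p1=0 p2=0 p3=0 p4=1
  p1=0 p2=0 p3=1 p4=1
  p1=1 p2=0 p3=1 p4=1
  p1=1 p2=1 p3=0 p4=0
Count: 4.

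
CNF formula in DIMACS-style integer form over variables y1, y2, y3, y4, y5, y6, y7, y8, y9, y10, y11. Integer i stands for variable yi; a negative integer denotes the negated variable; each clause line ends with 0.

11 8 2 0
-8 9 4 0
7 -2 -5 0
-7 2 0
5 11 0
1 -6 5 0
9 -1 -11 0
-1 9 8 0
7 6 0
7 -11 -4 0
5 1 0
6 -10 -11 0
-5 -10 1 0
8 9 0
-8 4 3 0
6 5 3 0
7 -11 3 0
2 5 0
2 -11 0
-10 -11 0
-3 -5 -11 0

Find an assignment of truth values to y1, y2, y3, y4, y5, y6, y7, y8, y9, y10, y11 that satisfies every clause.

y1 = F, y2 = T, y3 = T, y4 = F, y5 = T, y6 = F, y7 = T, y8 = F, y9 = T, y10 = F, y11 = F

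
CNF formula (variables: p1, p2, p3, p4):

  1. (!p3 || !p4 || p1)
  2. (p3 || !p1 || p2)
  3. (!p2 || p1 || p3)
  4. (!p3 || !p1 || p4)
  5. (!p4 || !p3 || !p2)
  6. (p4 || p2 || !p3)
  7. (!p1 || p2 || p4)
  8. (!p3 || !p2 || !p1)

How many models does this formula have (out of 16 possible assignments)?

6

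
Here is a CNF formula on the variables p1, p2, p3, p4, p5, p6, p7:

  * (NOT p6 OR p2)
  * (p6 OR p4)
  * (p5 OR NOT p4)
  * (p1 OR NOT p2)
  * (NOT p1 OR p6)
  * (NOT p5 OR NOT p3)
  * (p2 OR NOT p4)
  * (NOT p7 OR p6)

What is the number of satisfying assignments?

8

Case analysis on p6 and p2:
  p6=1, p2=1: p7 free; 4 ways for (p1,p3,p4,p5) × 2^1 = 8.
  p6=1, p2=0: a clause becomes empty — 0.
  p6=0, p2=1: a clause becomes empty — 0.
  p6=0, p2=0: a clause becomes empty — 0.
Total: 8 + 0 + 0 + 0 = 8.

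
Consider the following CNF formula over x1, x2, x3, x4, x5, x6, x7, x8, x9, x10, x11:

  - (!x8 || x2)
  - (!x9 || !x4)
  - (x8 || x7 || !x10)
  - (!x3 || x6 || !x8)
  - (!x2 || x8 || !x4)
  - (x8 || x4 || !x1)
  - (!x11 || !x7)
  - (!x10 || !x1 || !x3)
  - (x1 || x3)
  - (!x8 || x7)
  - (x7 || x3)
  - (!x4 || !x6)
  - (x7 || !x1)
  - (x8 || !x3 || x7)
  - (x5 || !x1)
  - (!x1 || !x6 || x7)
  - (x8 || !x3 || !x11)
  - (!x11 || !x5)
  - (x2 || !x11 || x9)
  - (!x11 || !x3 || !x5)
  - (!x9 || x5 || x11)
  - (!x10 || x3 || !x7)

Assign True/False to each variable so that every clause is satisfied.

x1=0, x2=0, x3=1, x4=0, x5=1, x6=1, x7=1, x8=0, x9=1, x10=1, x11=0

Try x1 = False.
  then x3 is forced to True.
Set x2 = False and propagate.
  then x8 is forced to False.
  then x7 is forced to True.
  then x11 is forced to False.
The remaining clauses are satisfied by x4 = False, x5 = True, x6 = True, x9 = True, x10 = True.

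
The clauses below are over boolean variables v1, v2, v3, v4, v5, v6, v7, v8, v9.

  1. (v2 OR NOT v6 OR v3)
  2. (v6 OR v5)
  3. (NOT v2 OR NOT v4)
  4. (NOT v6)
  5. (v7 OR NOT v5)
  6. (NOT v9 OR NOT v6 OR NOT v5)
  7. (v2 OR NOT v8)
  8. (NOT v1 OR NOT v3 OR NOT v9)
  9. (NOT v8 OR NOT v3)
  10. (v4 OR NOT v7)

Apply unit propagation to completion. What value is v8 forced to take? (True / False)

False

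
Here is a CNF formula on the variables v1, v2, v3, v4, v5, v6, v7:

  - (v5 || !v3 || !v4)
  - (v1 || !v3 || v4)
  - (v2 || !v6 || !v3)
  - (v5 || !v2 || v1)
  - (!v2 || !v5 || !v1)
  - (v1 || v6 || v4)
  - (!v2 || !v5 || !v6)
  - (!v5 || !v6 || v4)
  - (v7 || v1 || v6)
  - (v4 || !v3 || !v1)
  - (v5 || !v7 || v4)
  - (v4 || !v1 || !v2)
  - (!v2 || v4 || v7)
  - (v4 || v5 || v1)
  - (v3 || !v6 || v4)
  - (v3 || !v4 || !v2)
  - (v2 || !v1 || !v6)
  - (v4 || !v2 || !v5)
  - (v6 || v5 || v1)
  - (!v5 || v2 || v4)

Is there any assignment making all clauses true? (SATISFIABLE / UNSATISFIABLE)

SATISFIABLE

Set v1 = True and propagate.
The remaining clauses are satisfied by v2 = False, v3 = False, v4 = True, v5 = True, v6 = False, v7 = False.
Every clause has at least one true literal under this assignment.
So v1=T, v2=F, v3=F, v4=T, v5=T, v6=F, v7=F is a satisfying assignment.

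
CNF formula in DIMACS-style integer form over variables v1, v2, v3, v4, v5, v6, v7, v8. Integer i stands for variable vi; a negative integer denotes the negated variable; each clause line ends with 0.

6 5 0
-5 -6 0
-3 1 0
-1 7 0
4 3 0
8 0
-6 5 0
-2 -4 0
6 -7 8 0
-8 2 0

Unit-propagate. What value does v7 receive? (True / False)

True

(v8) is a unit clause: v8 = True.
(!v8 || v2) with v8 = True leaves only v2, so v2 = True.
(!v2 || !v4) with v2 = True leaves only !v4, so v4 = False.
In (v4 || v3), v4 is now false; v3 must hold, so v3 = True.
(!v3 || v1) with v3 = True leaves only v1, so v1 = True.
(!v1 || v7) with v1 = True leaves only v7, so v7 = True.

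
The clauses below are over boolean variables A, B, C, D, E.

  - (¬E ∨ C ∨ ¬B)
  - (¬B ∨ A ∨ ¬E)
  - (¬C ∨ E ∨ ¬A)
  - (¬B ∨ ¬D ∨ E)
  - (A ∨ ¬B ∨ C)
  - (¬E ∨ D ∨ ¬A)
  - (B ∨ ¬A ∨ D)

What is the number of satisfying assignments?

14

Case analysis on A and B:
  A=T, B=T: remaining (C,D,E) ∈ {(F,F,F); (T,T,T)} — 2.
  A=T, B=F: remaining (C,D,E) ∈ {(F,T,F); (F,T,T); (T,T,T)} — 3.
  A=F, B=T: remaining (C,D,E) ∈ {(T,F,F)} — 1.
  A=F, B=F: C, D, E free → 2^3 = 8.
Total: 2 + 3 + 1 + 8 = 14.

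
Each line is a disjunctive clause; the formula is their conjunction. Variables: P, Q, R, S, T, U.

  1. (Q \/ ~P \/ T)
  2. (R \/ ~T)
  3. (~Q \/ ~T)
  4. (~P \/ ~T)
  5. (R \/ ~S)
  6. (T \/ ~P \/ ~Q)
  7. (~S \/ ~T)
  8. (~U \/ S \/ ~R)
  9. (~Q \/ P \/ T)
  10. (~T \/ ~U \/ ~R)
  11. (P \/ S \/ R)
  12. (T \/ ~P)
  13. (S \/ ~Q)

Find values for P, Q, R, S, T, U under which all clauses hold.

P=False, Q=False, R=True, S=False, T=False, U=False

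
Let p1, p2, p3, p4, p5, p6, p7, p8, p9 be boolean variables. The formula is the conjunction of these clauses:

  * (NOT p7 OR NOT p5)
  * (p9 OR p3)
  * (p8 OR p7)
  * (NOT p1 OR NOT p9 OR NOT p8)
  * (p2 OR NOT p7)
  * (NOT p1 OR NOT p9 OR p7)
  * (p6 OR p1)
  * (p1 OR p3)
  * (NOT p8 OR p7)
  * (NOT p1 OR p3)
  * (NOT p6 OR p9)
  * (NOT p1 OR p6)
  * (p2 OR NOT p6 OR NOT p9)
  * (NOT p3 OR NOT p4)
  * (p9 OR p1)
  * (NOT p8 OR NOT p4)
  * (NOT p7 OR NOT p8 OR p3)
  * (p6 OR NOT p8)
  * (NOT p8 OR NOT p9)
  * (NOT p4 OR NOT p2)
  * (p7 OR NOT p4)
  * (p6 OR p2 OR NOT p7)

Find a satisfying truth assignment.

p1=F, p2=T, p3=T, p4=F, p5=F, p6=T, p7=T, p8=F, p9=T

Check each clause:
  1. (NOT p5 OR NOT p7) — NOT p5 is true.
  2. (p9 OR p3) — p9 is true.
  3. (p7 OR p8) — p7 is true.
  4. (NOT p9 OR NOT p1 OR NOT p8) — NOT p8 is true.
  5. (p2 OR NOT p7) — p2 is true.
  6. (NOT p1 OR NOT p9 OR p7) — NOT p1 is true.
  7. (p1 OR p6) — p6 is true.
  8. (p3 OR p1) — p3 is true.
  9. (NOT p8 OR p7) — NOT p8 is true.
  10. (p3 OR NOT p1) — p3 is true.
  11. (p9 OR NOT p6) — p9 is true.
  12. (NOT p1 OR p6) — NOT p1 is true.
  13. (p2 OR NOT p6 OR NOT p9) — p2 is true.
  14. (NOT p3 OR NOT p4) — NOT p4 is true.
  15. (p1 OR p9) — p9 is true.
  16. (NOT p8 OR NOT p4) — NOT p8 is true.
  17. (NOT p8 OR p3 OR NOT p7) — NOT p8 is true.
  18. (NOT p8 OR p6) — NOT p8 is true.
  19. (NOT p8 OR NOT p9) — NOT p8 is true.
  20. (NOT p2 OR NOT p4) — NOT p4 is true.
  21. (p7 OR NOT p4) — NOT p4 is true.
  22. (NOT p7 OR p6 OR p2) — p2 is true.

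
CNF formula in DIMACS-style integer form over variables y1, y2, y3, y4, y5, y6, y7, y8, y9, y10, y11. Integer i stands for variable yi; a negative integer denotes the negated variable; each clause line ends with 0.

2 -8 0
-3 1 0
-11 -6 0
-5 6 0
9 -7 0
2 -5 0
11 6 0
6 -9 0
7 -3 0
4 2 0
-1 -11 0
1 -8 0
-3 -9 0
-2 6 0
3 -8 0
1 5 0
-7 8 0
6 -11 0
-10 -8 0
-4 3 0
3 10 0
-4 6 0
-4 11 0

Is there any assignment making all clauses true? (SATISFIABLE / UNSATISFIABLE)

SATISFIABLE

Branch on y1: take y1 = False.
  then y3 is forced to False.
  then y8 is forced to False.
  then y5 is forced to True.
  then y6 is forced to True.
  then y11 is forced to False.
  then y2 is forced to True.
  then y7 is forced to False.
  then y4 is forced to False.
  then y10 is forced to True.
y9 is now unconstrained; take y9 = True.
So y1=0, y2=1, y3=0, y4=0, y5=1, y6=1, y7=0, y8=0, y9=1, y10=1, y11=0 is a satisfying assignment.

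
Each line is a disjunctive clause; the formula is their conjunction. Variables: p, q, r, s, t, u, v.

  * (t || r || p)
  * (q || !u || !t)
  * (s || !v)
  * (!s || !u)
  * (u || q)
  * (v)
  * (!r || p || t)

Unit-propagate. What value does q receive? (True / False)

True

(v) stands alone — v = True.
In (s || !v), !v is now false; s must hold, so s = True.
(!u || !s) with s = True leaves only !u, so u = False.
(u || q) with u = False leaves only q, so q = True.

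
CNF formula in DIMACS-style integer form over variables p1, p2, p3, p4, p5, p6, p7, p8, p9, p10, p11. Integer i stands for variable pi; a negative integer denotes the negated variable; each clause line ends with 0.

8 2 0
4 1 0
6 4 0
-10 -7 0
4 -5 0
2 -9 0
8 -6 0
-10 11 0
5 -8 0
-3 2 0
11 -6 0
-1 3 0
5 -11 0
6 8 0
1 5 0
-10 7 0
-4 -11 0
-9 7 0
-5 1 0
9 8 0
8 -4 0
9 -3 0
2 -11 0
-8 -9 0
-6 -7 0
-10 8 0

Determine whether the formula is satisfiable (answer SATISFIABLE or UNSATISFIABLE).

UNSATISFIABLE

p8 = True:
  propagation gives p5=True, p4=True, p11=False, p10=False; an empty clause results — contradiction.
p8 = False:
  propagation gives p2=True, p6=False; an empty clause results — contradiction.
Every branch closes, so no satisfying assignment exists.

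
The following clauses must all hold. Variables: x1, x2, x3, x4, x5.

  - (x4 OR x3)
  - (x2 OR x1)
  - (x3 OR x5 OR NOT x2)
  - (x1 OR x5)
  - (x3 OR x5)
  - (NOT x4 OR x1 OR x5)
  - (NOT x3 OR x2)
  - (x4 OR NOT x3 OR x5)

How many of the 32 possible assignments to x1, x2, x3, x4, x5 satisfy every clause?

Split on x3, then x5.
  x3=1, x5=1: remaining (x1,x2,x4) ∈ {(0,1,0); (0,1,1); (1,1,0); (1,1,1)} — 4.
  x3=1, x5=0: remaining (x1,x2,x4) ∈ {(1,1,1)} — 1.
  x3=0, x5=1: remaining (x1,x2,x4) ∈ {(0,1,1); (1,0,1); (1,1,1)} — 3.
  x3=0, x5=0: a clause becomes empty — 0.
Total: 4 + 1 + 3 + 0 = 8.

8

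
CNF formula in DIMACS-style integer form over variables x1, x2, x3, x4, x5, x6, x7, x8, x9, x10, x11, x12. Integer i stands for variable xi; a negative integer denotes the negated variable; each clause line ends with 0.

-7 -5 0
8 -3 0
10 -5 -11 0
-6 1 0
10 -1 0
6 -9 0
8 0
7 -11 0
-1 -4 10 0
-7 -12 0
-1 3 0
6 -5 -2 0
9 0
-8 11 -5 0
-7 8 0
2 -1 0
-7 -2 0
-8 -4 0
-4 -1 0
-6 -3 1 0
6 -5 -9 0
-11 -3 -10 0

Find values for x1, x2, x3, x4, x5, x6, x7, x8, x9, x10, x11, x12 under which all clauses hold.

x1 = T, x2 = T, x3 = T, x4 = F, x5 = F, x6 = T, x7 = F, x8 = T, x9 = T, x10 = T, x11 = F, x12 = F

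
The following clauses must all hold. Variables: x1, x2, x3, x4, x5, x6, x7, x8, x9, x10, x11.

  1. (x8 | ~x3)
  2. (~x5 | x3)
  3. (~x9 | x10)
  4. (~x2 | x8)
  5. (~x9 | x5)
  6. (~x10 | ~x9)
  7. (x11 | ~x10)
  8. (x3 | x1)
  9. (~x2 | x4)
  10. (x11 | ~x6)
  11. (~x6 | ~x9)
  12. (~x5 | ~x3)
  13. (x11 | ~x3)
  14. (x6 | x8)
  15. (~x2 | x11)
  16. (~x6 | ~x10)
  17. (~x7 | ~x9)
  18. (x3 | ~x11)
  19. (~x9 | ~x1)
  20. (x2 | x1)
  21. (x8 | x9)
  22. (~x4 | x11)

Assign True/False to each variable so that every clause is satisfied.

Pure literal: x7 appears only negated; assign x7 = False.
Pure literal: x8 appears only positively; assign x8 = True.
Set x1 = True and propagate.
  then x9 is forced to False.
Set x2 = True and propagate.
  then x4 is forced to True.
  then x11 is forced to True.
  then x3 is forced to True.
  then x5 is forced to False.
The remaining clauses are satisfied by x6 = False, x10 = True.

x1 = T, x2 = T, x3 = T, x4 = T, x5 = F, x6 = F, x7 = F, x8 = T, x9 = F, x10 = T, x11 = T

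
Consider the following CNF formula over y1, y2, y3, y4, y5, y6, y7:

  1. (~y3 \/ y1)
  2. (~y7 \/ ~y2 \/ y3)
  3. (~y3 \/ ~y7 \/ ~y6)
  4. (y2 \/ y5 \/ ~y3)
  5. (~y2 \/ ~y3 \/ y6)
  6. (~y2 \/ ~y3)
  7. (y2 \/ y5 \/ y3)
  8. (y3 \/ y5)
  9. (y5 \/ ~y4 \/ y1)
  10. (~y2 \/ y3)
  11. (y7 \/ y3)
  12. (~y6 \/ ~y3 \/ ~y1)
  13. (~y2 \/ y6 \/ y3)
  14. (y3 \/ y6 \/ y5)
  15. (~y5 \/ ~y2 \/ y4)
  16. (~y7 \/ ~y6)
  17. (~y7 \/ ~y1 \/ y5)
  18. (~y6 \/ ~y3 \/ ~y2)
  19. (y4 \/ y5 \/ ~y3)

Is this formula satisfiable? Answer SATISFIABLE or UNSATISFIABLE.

SATISFIABLE

Set y1 = True and propagate.
Branch on y2: take y2 = False.
Try y3 = True.
  then y5 is forced to True.
  then y6 is forced to False.
y4, y7 are now unconstrained; take y4 = True, y7 = False.
So y1=1, y2=0, y3=1, y4=1, y5=1, y6=0, y7=0 is a satisfying assignment.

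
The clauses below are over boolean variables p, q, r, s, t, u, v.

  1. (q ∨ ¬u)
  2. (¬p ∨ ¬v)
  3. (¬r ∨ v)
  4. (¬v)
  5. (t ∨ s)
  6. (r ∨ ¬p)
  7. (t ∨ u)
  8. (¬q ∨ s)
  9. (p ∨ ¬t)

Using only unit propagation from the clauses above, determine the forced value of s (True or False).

True

(¬v) is a unit clause: v = False.
(¬r ∨ v) with v = False leaves only ¬r, so r = False.
In (r ∨ ¬p), r is now false; ¬p must hold, so p = False.
(p ∨ ¬t) with p = False leaves only ¬t, so t = False.
From (s ∨ t) and t = False: s = True.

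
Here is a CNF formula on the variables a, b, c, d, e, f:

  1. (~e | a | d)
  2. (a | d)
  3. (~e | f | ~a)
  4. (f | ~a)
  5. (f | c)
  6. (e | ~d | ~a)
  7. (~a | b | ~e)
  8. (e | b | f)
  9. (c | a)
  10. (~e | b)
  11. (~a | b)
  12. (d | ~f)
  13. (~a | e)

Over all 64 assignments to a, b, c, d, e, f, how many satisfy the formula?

7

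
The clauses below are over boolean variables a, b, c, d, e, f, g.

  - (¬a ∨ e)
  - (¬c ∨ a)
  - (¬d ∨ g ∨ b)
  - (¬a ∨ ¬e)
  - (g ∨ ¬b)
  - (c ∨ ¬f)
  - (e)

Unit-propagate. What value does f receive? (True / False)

False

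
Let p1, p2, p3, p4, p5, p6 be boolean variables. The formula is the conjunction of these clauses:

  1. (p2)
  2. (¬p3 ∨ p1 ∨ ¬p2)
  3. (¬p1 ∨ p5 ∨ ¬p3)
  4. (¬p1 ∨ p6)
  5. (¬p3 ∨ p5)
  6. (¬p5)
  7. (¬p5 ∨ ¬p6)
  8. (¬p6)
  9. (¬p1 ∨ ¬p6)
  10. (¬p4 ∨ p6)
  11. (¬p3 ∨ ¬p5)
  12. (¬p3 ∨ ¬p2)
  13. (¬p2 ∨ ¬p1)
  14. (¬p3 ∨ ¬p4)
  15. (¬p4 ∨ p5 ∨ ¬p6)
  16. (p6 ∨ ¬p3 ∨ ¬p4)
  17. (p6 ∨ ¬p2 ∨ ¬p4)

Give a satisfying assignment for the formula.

p1=F, p2=T, p3=F, p4=F, p5=F, p6=F

Check each clause:
  1. (p2) — p2 is true.
  2. (¬p2 ∨ p1 ∨ ¬p3) — ¬p3 is true.
  3. (¬p1 ∨ ¬p3 ∨ p5) — ¬p3 is true.
  4. (p6 ∨ ¬p1) — ¬p1 is true.
  5. (¬p3 ∨ p5) — ¬p3 is true.
  6. (¬p5) — ¬p5 is true.
  7. (¬p5 ∨ ¬p6) — ¬p6 is true.
  8. (¬p6) — ¬p6 is true.
  9. (¬p1 ∨ ¬p6) — ¬p6 is true.
  10. (¬p4 ∨ p6) — ¬p4 is true.
  11. (¬p3 ∨ ¬p5) — ¬p5 is true.
  12. (¬p2 ∨ ¬p3) — ¬p3 is true.
  13. (¬p2 ∨ ¬p1) — ¬p1 is true.
  14. (¬p3 ∨ ¬p4) — ¬p4 is true.
  15. (p5 ∨ ¬p6 ∨ ¬p4) — ¬p6 is true.
  16. (p6 ∨ ¬p3 ∨ ¬p4) — ¬p4 is true.
  17. (¬p4 ∨ ¬p2 ∨ p6) — ¬p4 is true.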